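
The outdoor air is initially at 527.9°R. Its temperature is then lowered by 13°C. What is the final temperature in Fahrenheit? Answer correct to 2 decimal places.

Initial temperature in Celsius: (527.9 - 491.67) × 5/9 = 20.1278°C.
Final Celsius temperature: 20.1278 - 13.0000 = 7.1278°C.
In Fahrenheit: 7.1278 × 1.8 + 32 = 44.83°F.

44.83°F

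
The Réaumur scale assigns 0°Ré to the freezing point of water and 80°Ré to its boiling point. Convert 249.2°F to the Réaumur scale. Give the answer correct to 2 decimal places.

96.53°Ré

First in Celsius: (249.2 - 32) × 5/9 = 120.6667°C.
Linearly onto the Réaumur scale: 0 + (120.6667 / 100) × (80 - 0) = 96.53°Ré.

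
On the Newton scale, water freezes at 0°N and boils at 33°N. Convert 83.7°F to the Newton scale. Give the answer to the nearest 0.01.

9.48°N

First in Celsius: (83.7 - 32) × 5/9 = 28.7222°C.
Linearly onto the Newton scale: 0 + (28.7222 / 100) × (33 - 0) = 9.48°N.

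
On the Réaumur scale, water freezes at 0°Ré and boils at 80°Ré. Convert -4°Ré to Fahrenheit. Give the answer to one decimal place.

Linear interpolation between the fixed points: C = (-4 - 0) × 100 / (80 - 0) = -5.0000°C.
Then -5.0000 × 1.8 + 32 = 23.0°F.

23.0°F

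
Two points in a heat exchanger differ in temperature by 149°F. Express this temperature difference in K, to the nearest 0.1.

Only the scale ratio 5/9 matters for a change in temperature.
149 × 5/9 = 82.8.

82.8 K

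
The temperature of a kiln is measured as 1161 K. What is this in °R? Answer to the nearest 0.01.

In Celsius: 1161 - 273.15 = 887.8500°C.
In Rankine: 887.8500 × 1.8 + 491.67 = 2089.80°R.

2089.80°R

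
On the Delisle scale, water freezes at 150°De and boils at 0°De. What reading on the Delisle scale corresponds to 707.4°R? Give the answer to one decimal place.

First in Celsius: (707.4 - 491.67) × 5/9 = 119.8500°C.
Linearly onto the Delisle scale: 150 + (119.8500 / 100) × (0 - 150) = -29.8°De.

-29.8°De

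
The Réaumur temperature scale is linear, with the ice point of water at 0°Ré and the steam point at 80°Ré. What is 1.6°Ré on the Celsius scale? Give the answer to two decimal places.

2.00°C

Linear interpolation between the fixed points: C = (1.6 - 0) × 100 / (80 - 0) = 2.0000°C.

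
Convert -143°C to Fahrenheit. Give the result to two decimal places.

-225.40°F

In Fahrenheit: -143.0000 × 1.8 + 32 = -225.40°F.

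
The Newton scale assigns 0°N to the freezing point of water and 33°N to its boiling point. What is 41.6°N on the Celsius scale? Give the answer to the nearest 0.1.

Linear interpolation between the fixed points: C = (41.6 - 0) × 100 / (33 - 0) = 126.0606°C.

126.1°C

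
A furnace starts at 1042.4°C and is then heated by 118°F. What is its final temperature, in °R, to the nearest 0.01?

The 118°F change is an interval, so only the factor 5/9 applies: +118 × 5/9 = +65.5556°C.
Final Celsius temperature: 1042.4000 + 65.5556 = 1107.9556°C.
In Rankine: 1107.9556 × 1.8 + 491.67 = 2485.99°R.

2485.99°R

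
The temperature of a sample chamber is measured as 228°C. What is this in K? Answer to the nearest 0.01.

In kelvin: 228.0000 + 273.15 = 501.15 K.

501.15 K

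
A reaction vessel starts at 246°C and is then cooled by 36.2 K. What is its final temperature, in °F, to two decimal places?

The 36.2 K change is an interval; Kelvin and Celsius degrees are the same size, so ΔC = -36.2°C.
Final Celsius temperature: 246.0000 - 36.2000 = 209.8000°C.
In Fahrenheit: 209.8000 × 1.8 + 32 = 409.64°F.

409.64°F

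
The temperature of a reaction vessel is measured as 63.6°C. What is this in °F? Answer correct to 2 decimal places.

In Fahrenheit: 63.6000 × 1.8 + 32 = 146.48°F.

146.48°F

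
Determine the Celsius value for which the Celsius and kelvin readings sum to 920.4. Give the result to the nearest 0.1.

Let C be the Celsius reading. The kelvin reading is K = 1·C + 273.15.
Require C + K = 920.4: (2)·C + 273.15 = 920.4.
C = (920.4 - 273.15) / (2) = 323.6.

323.6°C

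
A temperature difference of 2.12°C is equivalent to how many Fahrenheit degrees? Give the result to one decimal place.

3.8°F

For a temperature interval the offset drops out; only the factor 1.8 applies.
2.12 × 1.8 = 3.8.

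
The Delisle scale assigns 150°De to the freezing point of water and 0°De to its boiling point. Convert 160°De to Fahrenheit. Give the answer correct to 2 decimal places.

Linear interpolation between the fixed points: C = (160 - 150) × 100 / (0 - 150) = -6.6667°C.
Then -6.6667 × 1.8 + 32 = 20.00°F.

20.00°F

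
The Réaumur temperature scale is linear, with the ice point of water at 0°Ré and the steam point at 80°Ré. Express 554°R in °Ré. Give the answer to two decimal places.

First in Celsius: (554 - 491.67) × 5/9 = 34.6278°C.
Linearly onto the Réaumur scale: 0 + (34.6278 / 100) × (80 - 0) = 27.70°Ré.

27.70°Ré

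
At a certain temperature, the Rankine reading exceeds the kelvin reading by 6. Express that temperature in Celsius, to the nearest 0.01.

Let x be the Rankine reading; then the kelvin reading is 5/9·x.
(5/9·x) - x = -6  ⇒  (-4/9)·x = -6  ⇒  x = 13.5000°R.
In Celsius: (13.5 - 491.67) × 5/9 = -265.65°C.

-265.65°C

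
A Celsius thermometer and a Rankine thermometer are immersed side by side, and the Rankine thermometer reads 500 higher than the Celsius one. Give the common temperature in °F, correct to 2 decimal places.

Let x be the Celsius reading; then the Rankine reading is 1.8·x + 491.67.
(1.8·x + 491.67) - x = 500  ⇒  (0.8)·x = 8.33  ⇒  x = 10.4125°C.
In Fahrenheit: 10.4125 × 1.8 + 32 = 50.74°F.

50.74°F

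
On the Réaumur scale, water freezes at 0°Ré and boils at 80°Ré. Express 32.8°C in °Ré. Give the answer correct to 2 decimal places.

26.24°Ré

Linearly onto the Réaumur scale: 0 + (32.8000 / 100) × (80 - 0) = 26.24°Ré.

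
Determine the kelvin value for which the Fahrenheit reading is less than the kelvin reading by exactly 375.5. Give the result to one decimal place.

Let K be the kelvin reading. The Fahrenheit reading is F = 1.8·K - 459.67.
Require F - K = -375.5: (0.8)·K - 459.67 = -375.5.
K = (-375.5 + 459.67) / (0.8) = 105.2.

105.2 K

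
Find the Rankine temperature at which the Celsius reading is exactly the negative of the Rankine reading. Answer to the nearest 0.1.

Let R be the Rankine reading. The Celsius reading is C = 5/9·R - 273.15.
Require C = -1·R: 5/9·R - 273.15 = -1·R.
(14/9)·R = 273.15  ⇒  R = 175.6.

175.6°R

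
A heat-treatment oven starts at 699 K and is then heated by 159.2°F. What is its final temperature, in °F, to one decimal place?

957.7°F

Initial temperature in Celsius: 699 - 273.15 = 425.8500°C.
The 159.2°F change is an interval, so only the factor 5/9 applies: +159.2 × 5/9 = +88.4444°C.
Final Celsius temperature: 425.8500 + 88.4444 = 514.2944°C.
In Fahrenheit: 514.2944 × 1.8 + 32 = 957.7°F.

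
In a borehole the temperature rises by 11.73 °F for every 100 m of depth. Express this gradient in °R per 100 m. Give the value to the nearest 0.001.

Since only a temperature interval is involved, the additive offset between the scales drops out.
A change of 1°F is a change of 1°R, so 11.73 × 1 = 11.730.

11.730 °R/100 m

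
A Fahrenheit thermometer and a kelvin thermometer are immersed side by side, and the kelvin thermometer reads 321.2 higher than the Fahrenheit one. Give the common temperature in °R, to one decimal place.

Let x be the Fahrenheit reading; then the kelvin reading is 5/9·x + 255.372.
(5/9·x + 255.372) - x = 321.2  ⇒  (-4/9)·x = 65.8278  ⇒  x = -148.1125°F.
In Celsius: (-148.1125 - 32) × 5/9 = -100.0625°C.
In Rankine: -100.0625 × 1.8 + 491.67 = 311.6°R.

311.6°R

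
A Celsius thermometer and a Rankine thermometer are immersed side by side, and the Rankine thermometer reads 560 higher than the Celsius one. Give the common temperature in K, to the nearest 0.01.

358.56 K

Let x be the Celsius reading; then the Rankine reading is 1.8·x + 491.67.
(1.8·x + 491.67) - x = 560  ⇒  (0.8)·x = 68.33  ⇒  x = 85.4125°C.
In kelvin: 85.4125 + 273.15 = 358.56 K.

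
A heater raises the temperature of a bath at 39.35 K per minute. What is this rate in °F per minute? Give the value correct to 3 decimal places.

The quantity depends on a temperature interval, so only the ratio of degree sizes applies; the offset between the scales is irrelevant.
A change of 1 K is a change of 1.8°F, so 39.35 × 1.8 = 70.830.

70.830 °F/minute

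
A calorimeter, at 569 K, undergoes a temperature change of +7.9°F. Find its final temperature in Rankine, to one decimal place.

1032.1°R

Initial temperature in Celsius: 569 - 273.15 = 295.8500°C.
The 7.9°F change is an interval, so only the factor 5/9 applies: +7.9 × 5/9 = +4.3889°C.
Final Celsius temperature: 295.8500 + 4.3889 = 300.2389°C.
In Rankine: 300.2389 × 1.8 + 491.67 = 1032.1°R.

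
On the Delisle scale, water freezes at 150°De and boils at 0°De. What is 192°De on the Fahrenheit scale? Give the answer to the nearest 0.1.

Linear interpolation between the fixed points: C = (192 - 150) × 100 / (0 - 150) = -28.0000°C.
Then -28.0000 × 1.8 + 32 = -18.4°F.

-18.4°F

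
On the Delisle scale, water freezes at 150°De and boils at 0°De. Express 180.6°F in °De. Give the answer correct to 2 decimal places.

First in Celsius: (180.6 - 32) × 5/9 = 82.5556°C.
Linearly onto the Delisle scale: 150 + (82.5556 / 100) × (0 - 150) = 26.17°De.

26.17°De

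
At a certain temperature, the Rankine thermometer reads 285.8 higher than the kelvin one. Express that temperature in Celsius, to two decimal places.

Let x be the kelvin reading; then the Rankine reading is 1.8·x.
(1.8·x) - x = 285.8  ⇒  (0.8)·x = 285.8  ⇒  x = 357.2500 K.
In Celsius: 357.25 - 273.15 = 84.10°C.

84.10°C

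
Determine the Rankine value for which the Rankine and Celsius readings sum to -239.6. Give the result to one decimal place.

Let R be the Rankine reading. The Celsius reading is C = 5/9·R - 273.15.
Require R + C = -239.6: (14/9)·R - 273.15 = -239.6.
R = (-239.6 + 273.15) / (14/9) = 21.6.

21.6°R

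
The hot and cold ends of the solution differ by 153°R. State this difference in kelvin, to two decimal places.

Only the scale ratio 5/9 matters for a change in temperature.
153 × 5/9 = 85.00.

85.00 K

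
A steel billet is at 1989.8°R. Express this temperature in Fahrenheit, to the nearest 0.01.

In Celsius: (1989.8 - 491.67) × 5/9 = 832.2944°C.
In Fahrenheit: 832.2944 × 1.8 + 32 = 1530.13°F.

1530.13°F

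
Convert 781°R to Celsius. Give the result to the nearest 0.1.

160.7°C

In Celsius: (781 - 491.67) × 5/9 = 160.7389°C.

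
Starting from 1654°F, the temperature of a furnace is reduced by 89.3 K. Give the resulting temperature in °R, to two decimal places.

1952.93°R

Initial temperature in Celsius: (1654 - 32) × 5/9 = 901.1111°C.
The 89.3 K change is an interval; Kelvin and Celsius degrees are the same size, so ΔC = -89.3°C.
Final Celsius temperature: 901.1111 - 89.3000 = 811.8111°C.
In Rankine: 811.8111 × 1.8 + 491.67 = 1952.93°R.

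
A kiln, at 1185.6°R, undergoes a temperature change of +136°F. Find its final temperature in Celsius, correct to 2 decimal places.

461.07°C

Initial temperature in Celsius: (1185.6 - 491.67) × 5/9 = 385.5167°C.
The 136°F change is an interval, so only the factor 5/9 applies: +136 × 5/9 = +75.5556°C.
Final Celsius temperature: 385.5167 + 75.5556 = 461.0722°C.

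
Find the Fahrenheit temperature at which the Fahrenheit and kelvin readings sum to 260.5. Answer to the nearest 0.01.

Let F be the Fahrenheit reading. The kelvin reading is K = 5/9·F + 255.372.
Require F + K = 260.5: (14/9)·F + 255.372 = 260.5.
F = (260.5 - 255.372) / (14/9) = 3.30.

3.30°F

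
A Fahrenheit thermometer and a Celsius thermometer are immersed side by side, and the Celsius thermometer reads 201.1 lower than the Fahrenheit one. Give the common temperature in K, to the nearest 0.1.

Let x be the Fahrenheit reading; then the Celsius reading is 5/9·x - 17.7778.
(5/9·x - 17.7778) - x = -201.1  ⇒  (-4/9)·x = -183.322  ⇒  x = 412.4750°F.
In Celsius: (412.475 - 32) × 5/9 = 211.3750°C.
In kelvin: 211.3750 + 273.15 = 484.5 K.

484.5 K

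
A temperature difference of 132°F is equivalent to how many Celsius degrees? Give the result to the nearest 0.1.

Only the scale ratio 5/9 matters for a change in temperature.
132 × 5/9 = 73.3.

73.3°C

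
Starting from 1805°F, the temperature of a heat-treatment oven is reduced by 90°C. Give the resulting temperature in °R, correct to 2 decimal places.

Initial temperature in Celsius: (1805 - 32) × 5/9 = 985.0000°C.
Final Celsius temperature: 985.0000 - 90.0000 = 895.0000°C.
In Rankine: 895.0000 × 1.8 + 491.67 = 2102.67°R.

2102.67°R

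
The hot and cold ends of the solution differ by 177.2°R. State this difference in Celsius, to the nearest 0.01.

Only the scale ratio 5/9 matters for a change in temperature.
177.2 × 5/9 = 98.44.

98.44°C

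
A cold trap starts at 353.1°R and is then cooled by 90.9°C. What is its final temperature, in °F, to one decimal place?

Initial temperature in Celsius: (353.1 - 491.67) × 5/9 = -76.9833°C.
Final Celsius temperature: -76.9833 - 90.9000 = -167.8833°C.
In Fahrenheit: -167.8833 × 1.8 + 32 = -270.2°F.

-270.2°F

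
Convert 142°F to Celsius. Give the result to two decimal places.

61.11°C

In Celsius: (142 - 32) × 5/9 = 61.1111°C.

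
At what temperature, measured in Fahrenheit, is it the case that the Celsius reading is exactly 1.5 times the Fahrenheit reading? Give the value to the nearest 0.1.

-18.8°F

Let F be the Fahrenheit reading. The Celsius reading is C = 5/9·F - 17.7778.
Require C = 1.5·F: 5/9·F - 17.7778 = 1.5·F.
(-17/18)·F = 17.7778  ⇒  F = -18.8.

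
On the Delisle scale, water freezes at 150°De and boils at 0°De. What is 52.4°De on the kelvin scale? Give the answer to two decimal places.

338.22 K

Linear interpolation between the fixed points: C = (52.4 - 150) × 100 / (0 - 150) = 65.0667°C.
Then 65.0667 + 273.15 = 338.22 K.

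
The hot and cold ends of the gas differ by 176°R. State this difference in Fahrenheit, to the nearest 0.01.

176.00°F

Rankine and Fahrenheit degrees are the same size, so the interval is unchanged: 176.00.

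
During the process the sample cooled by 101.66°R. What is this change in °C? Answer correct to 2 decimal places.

An interval of 1°R corresponds to 5/9°C.
101.66 × 5/9 = 56.48.

56.48°C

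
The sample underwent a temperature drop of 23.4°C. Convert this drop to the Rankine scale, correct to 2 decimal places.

An interval of 1°C corresponds to 1.8°R.
23.4 × 1.8 = 42.12.

42.12°R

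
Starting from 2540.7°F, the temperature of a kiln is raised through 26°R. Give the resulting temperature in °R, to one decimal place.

3026.4°R

Initial temperature in Celsius: (2540.7 - 32) × 5/9 = 1393.7222°C.
The 26°R change is an interval, so only the factor 5/9 applies: +26 × 5/9 = +14.4444°C.
Final Celsius temperature: 1393.7222 + 14.4444 = 1408.1667°C.
In Rankine: 1408.1667 × 1.8 + 491.67 = 3026.4°R.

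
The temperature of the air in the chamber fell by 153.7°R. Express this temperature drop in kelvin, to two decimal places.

For a temperature interval the offset drops out; only the factor 5/9 applies.
153.7 × 5/9 = 85.39.

85.39 K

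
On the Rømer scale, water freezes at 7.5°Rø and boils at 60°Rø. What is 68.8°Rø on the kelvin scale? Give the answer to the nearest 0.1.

Linear interpolation between the fixed points: C = (68.8 - 7.5) × 100 / (60 - 7.5) = 116.7619°C.
Then 116.7619 + 273.15 = 389.9 K.

389.9 K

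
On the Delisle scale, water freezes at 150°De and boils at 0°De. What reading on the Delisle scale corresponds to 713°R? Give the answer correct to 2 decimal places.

First in Celsius: (713 - 491.67) × 5/9 = 122.9611°C.
Linearly onto the Delisle scale: 150 + (122.9611 / 100) × (0 - 150) = -34.44°De.

-34.44°De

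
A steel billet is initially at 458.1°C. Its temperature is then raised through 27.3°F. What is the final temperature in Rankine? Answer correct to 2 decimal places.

1343.55°R

The 27.3°F change is an interval, so only the factor 5/9 applies: +27.3 × 5/9 = +15.1667°C.
Final Celsius temperature: 458.1000 + 15.1667 = 473.2667°C.
In Rankine: 473.2667 × 1.8 + 491.67 = 1343.55°R.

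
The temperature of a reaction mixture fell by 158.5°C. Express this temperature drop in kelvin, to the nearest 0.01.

Celsius and kelvin degrees are the same size, so the interval is unchanged: 158.50.

158.50 K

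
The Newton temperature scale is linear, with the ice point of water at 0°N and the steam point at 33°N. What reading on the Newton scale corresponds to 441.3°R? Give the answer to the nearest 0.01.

First in Celsius: (441.3 - 491.67) × 5/9 = -27.9833°C.
Linearly onto the Newton scale: 0 + (-27.9833 / 100) × (33 - 0) = -9.23°N.

-9.23°N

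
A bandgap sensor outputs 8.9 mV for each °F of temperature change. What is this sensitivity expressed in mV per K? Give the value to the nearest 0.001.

16.020 mV per K

Since only a temperature interval is involved, the additive offset between the scales drops out.
A change of 1 K is a change of 1.8°F, so per K the value is 8.9 × 1.8 = 16.020.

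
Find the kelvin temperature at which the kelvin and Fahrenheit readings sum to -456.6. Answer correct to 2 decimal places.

1.10 K

Let K be the kelvin reading. The Fahrenheit reading is F = 1.8·K - 459.67.
Require K + F = -456.6: (2.8)·K - 459.67 = -456.6.
K = (-456.6 + 459.67) / (2.8) = 1.10.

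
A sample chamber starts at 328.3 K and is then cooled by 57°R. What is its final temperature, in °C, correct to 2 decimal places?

Initial temperature in Celsius: 328.3 - 273.15 = 55.1500°C.
The 57°R change is an interval, so only the factor 5/9 applies: -57 × 5/9 = -31.6667°C.
Final Celsius temperature: 55.1500 - 31.6667 = 23.4833°C.

23.48°C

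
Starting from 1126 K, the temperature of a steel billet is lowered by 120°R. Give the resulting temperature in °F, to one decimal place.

Initial temperature in Celsius: 1126 - 273.15 = 852.8500°C.
The 120°R change is an interval, so only the factor 5/9 applies: -120 × 5/9 = -66.6667°C.
Final Celsius temperature: 852.8500 - 66.6667 = 786.1833°C.
In Fahrenheit: 786.1833 × 1.8 + 32 = 1447.1°F.

1447.1°F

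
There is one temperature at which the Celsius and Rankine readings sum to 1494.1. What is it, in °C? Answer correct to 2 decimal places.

Let C be the Celsius reading. The Rankine reading is R = 1.8·C + 491.67.
Require C + R = 1494.1: (2.8)·C + 491.67 = 1494.1.
C = (1494.1 - 491.67) / (2.8) = 358.01.

358.01°C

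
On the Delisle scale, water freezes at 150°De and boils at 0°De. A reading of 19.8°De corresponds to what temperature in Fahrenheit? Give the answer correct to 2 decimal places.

188.24°F

Linear interpolation between the fixed points: C = (19.8 - 150) × 100 / (0 - 150) = 86.8000°C.
Then 86.8000 × 1.8 + 32 = 188.24°F.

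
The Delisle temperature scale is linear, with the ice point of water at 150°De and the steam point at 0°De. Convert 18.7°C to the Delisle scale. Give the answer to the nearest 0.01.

Linearly onto the Delisle scale: 150 + (18.7000 / 100) × (0 - 150) = 121.95°De.

121.95°De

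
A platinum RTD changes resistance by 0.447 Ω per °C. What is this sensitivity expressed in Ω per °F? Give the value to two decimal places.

0.25 Ω per °F

The quantity depends on a temperature interval, so only the ratio of degree sizes applies; the offset between the scales is irrelevant.
A change of 1°F is a change of 5/9°C, so per °F the value is 0.447 × 5/9 = 0.25.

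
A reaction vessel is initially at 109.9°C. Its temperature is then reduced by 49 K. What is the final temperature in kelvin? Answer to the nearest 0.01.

The 49 K change is an interval; Kelvin and Celsius degrees are the same size, so ΔC = -49°C.
Final Celsius temperature: 109.9000 - 49.0000 = 60.9000°C.
In kelvin: 60.9000 + 273.15 = 334.05 K.

334.05 K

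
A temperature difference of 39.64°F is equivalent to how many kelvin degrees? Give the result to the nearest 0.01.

22.02 K

For a temperature interval the offset drops out; only the factor 5/9 applies.
39.64 × 5/9 = 22.02.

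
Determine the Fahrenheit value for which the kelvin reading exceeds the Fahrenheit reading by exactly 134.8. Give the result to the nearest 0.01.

Let F be the Fahrenheit reading. The kelvin reading is K = 5/9·F + 255.372.
Require K - F = 134.8: (-4/9)·F + 255.372 = 134.8.
F = (134.8 - 255.372) / (-4/9) = 271.29.

271.29°F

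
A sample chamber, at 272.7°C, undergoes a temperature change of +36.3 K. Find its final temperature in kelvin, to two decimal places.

The 36.3 K change is an interval; Kelvin and Celsius degrees are the same size, so ΔC = +36.3°C.
Final Celsius temperature: 272.7000 + 36.3000 = 309.0000°C.
In kelvin: 309.0000 + 273.15 = 582.15 K.

582.15 K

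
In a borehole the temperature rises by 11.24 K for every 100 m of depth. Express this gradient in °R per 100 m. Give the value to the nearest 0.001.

20.232 °R/100 m

The quantity depends on a temperature interval, so only the ratio of degree sizes applies; the offset between the scales is irrelevant.
A change of 1 K is a change of 1.8°R, so 11.24 × 1.8 = 20.232.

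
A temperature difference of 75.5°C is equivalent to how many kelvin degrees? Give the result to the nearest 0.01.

75.50 K

Celsius and kelvin degrees are the same size, so the interval is unchanged: 75.50.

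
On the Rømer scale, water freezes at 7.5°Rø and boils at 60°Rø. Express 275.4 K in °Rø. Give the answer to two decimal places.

First in Celsius: 275.4 - 273.15 = 2.2500°C.
Linearly onto the Rømer scale: 7.5 + (2.2500 / 100) × (60 - 7.5) = 8.68°Rø.

8.68°Rø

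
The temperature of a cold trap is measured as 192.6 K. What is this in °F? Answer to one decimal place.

-113.0°F

In Celsius: 192.6 - 273.15 = -80.5500°C.
In Fahrenheit: -80.5500 × 1.8 + 32 = -113.0°F.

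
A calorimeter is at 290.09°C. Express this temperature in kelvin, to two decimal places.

In kelvin: 290.0900 + 273.15 = 563.24 K.

563.24 K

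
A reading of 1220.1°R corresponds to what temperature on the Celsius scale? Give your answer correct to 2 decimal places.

In Celsius: (1220.1 - 491.67) × 5/9 = 404.6833°C.

404.68°C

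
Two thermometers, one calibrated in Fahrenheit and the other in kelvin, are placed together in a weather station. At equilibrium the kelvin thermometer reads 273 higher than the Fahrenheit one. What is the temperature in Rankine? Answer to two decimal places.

Let x be the Fahrenheit reading; then the kelvin reading is 5/9·x + 255.372.
(5/9·x + 255.372) - x = 273  ⇒  (-4/9)·x = 17.6278  ⇒  x = -39.6625°F.
In Celsius: (-39.6625 - 32) × 5/9 = -39.8125°C.
In Rankine: -39.8125 × 1.8 + 491.67 = 420.01°R.

420.01°R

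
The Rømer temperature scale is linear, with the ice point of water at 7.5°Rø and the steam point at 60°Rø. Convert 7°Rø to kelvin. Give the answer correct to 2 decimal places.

Linear interpolation between the fixed points: C = (7 - 7.5) × 100 / (60 - 7.5) = -0.9524°C.
Then -0.9524 + 273.15 = 272.20 K.

272.20 K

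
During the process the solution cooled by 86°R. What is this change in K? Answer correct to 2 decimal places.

For a temperature interval the offset drops out; only the factor 5/9 applies.
86 × 5/9 = 47.78.

47.78 K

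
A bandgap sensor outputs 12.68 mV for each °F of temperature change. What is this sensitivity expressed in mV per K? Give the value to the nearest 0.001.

22.824 mV per K

The quantity depends on a temperature interval, so only the ratio of degree sizes applies; the offset between the scales is irrelevant.
A change of 1 K is a change of 1.8°F, so per K the value is 12.68 × 1.8 = 22.824.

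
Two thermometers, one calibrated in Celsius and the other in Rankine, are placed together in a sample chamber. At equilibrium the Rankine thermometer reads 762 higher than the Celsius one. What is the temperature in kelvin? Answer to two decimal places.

611.06 K

Let x be the Celsius reading; then the Rankine reading is 1.8·x + 491.67.
(1.8·x + 491.67) - x = 762  ⇒  (0.8)·x = 270.33  ⇒  x = 337.9125°C.
In kelvin: 337.9125 + 273.15 = 611.06 K.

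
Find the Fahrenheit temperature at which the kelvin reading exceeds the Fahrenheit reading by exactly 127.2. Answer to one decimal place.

288.4°F

Let F be the Fahrenheit reading. The kelvin reading is K = 5/9·F + 255.372.
Require K - F = 127.2: (-4/9)·F + 255.372 = 127.2.
F = (127.2 - 255.372) / (-4/9) = 288.4.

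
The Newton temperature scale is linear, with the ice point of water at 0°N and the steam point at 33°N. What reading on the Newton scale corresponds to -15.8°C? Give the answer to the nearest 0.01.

-5.21°N

Linearly onto the Newton scale: 0 + (-15.8000 / 100) × (33 - 0) = -5.21°N.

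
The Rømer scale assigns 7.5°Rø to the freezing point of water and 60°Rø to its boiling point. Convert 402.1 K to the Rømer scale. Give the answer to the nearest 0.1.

First in Celsius: 402.1 - 273.15 = 128.9500°C.
Linearly onto the Rømer scale: 7.5 + (128.9500 / 100) × (60 - 7.5) = 75.2°Rø.

75.2°Rø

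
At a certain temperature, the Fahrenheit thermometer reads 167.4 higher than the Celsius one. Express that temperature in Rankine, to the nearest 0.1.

Let x be the Celsius reading; then the Fahrenheit reading is 1.8·x + 32.
(1.8·x + 32) - x = 167.4  ⇒  (0.8)·x = 135.4  ⇒  x = 169.2500°C.
In Rankine: 169.2500 × 1.8 + 491.67 = 796.3°R.

796.3°R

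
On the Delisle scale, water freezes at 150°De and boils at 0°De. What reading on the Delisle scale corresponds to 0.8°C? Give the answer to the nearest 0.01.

Linearly onto the Delisle scale: 150 + (0.8000 / 100) × (0 - 150) = 148.80°De.

148.80°De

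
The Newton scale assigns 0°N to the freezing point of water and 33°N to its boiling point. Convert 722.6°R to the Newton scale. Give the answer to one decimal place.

First in Celsius: (722.6 - 491.67) × 5/9 = 128.2944°C.
Linearly onto the Newton scale: 0 + (128.2944 / 100) × (33 - 0) = 42.3°N.

42.3°N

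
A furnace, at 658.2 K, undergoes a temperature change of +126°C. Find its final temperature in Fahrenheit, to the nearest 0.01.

951.89°F

Initial temperature in Celsius: 658.2 - 273.15 = 385.0500°C.
Final Celsius temperature: 385.0500 + 126.0000 = 511.0500°C.
In Fahrenheit: 511.0500 × 1.8 + 32 = 951.89°F.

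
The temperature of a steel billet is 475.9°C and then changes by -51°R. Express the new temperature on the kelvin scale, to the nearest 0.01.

720.72 K

The 51°R change is an interval, so only the factor 5/9 applies: -51 × 5/9 = -28.3333°C.
Final Celsius temperature: 475.9000 - 28.3333 = 447.5667°C.
In kelvin: 447.5667 + 273.15 = 720.72 K.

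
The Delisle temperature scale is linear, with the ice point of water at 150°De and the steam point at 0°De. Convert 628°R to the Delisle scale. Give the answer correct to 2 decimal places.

First in Celsius: (628 - 491.67) × 5/9 = 75.7389°C.
Linearly onto the Delisle scale: 150 + (75.7389 / 100) × (0 - 150) = 36.39°De.

36.39°De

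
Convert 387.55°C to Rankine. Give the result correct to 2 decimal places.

1189.26°R

In Rankine: 387.5500 × 1.8 + 491.67 = 1189.26°R.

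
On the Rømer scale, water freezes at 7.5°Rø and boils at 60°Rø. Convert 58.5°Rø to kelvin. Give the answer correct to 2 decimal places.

Linear interpolation between the fixed points: C = (58.5 - 7.5) × 100 / (60 - 7.5) = 97.1429°C.
Then 97.1429 + 273.15 = 370.29 K.

370.29 K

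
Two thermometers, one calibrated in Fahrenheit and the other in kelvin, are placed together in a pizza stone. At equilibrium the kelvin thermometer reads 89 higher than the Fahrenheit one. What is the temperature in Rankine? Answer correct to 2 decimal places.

834.01°R

Let x be the Fahrenheit reading; then the kelvin reading is 5/9·x + 255.372.
(5/9·x + 255.372) - x = 89  ⇒  (-4/9)·x = -166.372  ⇒  x = 374.3375°F.
In Celsius: (374.3375 - 32) × 5/9 = 190.1875°C.
In Rankine: 190.1875 × 1.8 + 491.67 = 834.01°R.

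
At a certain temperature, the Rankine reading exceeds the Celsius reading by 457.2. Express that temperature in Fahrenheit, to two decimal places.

Let x be the Celsius reading; then the Rankine reading is 1.8·x + 491.67.
(1.8·x + 491.67) - x = 457.2  ⇒  (0.8)·x = -34.47  ⇒  x = -43.0875°C.
In Fahrenheit: -43.0875 × 1.8 + 32 = -45.56°F.

-45.56°F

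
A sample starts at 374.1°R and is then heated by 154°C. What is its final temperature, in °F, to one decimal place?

Initial temperature in Celsius: (374.1 - 491.67) × 5/9 = -65.3167°C.
Final Celsius temperature: -65.3167 + 154.0000 = 88.6833°C.
In Fahrenheit: 88.6833 × 1.8 + 32 = 191.6°F.

191.6°F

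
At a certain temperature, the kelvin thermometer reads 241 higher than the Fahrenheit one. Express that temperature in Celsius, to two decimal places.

0.19°C

Let x be the Fahrenheit reading; then the kelvin reading is 5/9·x + 255.372.
(5/9·x + 255.372) - x = 241  ⇒  (-4/9)·x = -14.3722  ⇒  x = 32.3375°F.
In Celsius: (32.3375 - 32) × 5/9 = 0.19°C.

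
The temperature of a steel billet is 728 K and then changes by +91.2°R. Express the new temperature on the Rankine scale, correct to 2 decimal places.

1401.60°R

Initial temperature in Celsius: 728 - 273.15 = 454.8500°C.
The 91.2°R change is an interval, so only the factor 5/9 applies: +91.2 × 5/9 = +50.6667°C.
Final Celsius temperature: 454.8500 + 50.6667 = 505.5167°C.
In Rankine: 505.5167 × 1.8 + 491.67 = 1401.60°R.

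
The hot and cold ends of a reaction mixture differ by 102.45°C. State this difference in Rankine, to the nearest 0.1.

For a temperature interval the offset drops out; only the factor 1.8 applies.
102.45 × 1.8 = 184.4.

184.4°R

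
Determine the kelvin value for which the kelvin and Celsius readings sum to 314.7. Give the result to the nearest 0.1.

Let K be the kelvin reading. The Celsius reading is C = 1·K - 273.15.
Require K + C = 314.7: (2)·K - 273.15 = 314.7.
K = (314.7 + 273.15) / (2) = 293.9.

293.9 K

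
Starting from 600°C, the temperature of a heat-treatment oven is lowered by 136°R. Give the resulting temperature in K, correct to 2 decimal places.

The 136°R change is an interval, so only the factor 5/9 applies: -136 × 5/9 = -75.5556°C.
Final Celsius temperature: 600.0000 - 75.5556 = 524.4444°C.
In kelvin: 524.4444 + 273.15 = 797.59 K.

797.59 K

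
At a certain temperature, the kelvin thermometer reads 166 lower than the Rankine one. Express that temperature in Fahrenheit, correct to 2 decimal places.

-86.17°F

Let x be the Rankine reading; then the kelvin reading is 5/9·x.
(5/9·x) - x = -166  ⇒  (-4/9)·x = -166  ⇒  x = 373.5000°R.
In Celsius: (373.5 - 491.67) × 5/9 = -65.6500°C.
In Fahrenheit: -65.6500 × 1.8 + 32 = -86.17°F.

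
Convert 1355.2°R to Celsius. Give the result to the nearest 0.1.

479.7°C

In Celsius: (1355.2 - 491.67) × 5/9 = 479.7389°C.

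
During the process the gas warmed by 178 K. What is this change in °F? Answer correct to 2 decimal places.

320.40°F

An interval of 1 K corresponds to 1.8°F.
178 × 1.8 = 320.40.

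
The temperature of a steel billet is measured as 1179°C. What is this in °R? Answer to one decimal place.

2613.9°R

In Rankine: 1179.0000 × 1.8 + 491.67 = 2613.9°R.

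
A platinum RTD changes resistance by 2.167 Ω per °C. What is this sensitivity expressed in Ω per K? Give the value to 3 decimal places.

The quantity depends on a temperature interval, so only the ratio of degree sizes applies; the offset between the scales is irrelevant.
A change of 1 K is a change of 1°C, so per K the value is 2.167 × 1 = 2.167.

2.167 Ω per K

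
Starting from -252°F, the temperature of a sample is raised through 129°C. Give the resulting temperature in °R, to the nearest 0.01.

439.87°R

Initial temperature in Celsius: (-252 - 32) × 5/9 = -157.7778°C.
Final Celsius temperature: -157.7778 + 129.0000 = -28.7778°C.
In Rankine: -28.7778 × 1.8 + 491.67 = 439.87°R.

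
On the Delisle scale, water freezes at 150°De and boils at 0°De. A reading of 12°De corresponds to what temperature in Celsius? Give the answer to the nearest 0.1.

Linear interpolation between the fixed points: C = (12 - 150) × 100 / (0 - 150) = 92.0000°C.

92.0°C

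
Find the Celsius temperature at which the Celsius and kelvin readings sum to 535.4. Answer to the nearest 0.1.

Let C be the Celsius reading. The kelvin reading is K = 1·C + 273.15.
Require C + K = 535.4: (2)·C + 273.15 = 535.4.
C = (535.4 - 273.15) / (2) = 131.1.

131.1°C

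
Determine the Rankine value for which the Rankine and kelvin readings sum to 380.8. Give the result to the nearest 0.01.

Let R be the Rankine reading. The kelvin reading is K = 5/9·R.
Require R + K = 380.8: (14/9)·R = 380.8.
R = (380.8) / (14/9) = 244.80.

244.80°R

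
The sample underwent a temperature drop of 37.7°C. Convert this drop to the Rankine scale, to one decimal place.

67.9°R

An interval of 1°C corresponds to 1.8°R.
37.7 × 1.8 = 67.9.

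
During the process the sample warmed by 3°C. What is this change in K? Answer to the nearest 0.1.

Celsius and kelvin degrees are the same size, so the interval is unchanged: 3.0.

3.0 K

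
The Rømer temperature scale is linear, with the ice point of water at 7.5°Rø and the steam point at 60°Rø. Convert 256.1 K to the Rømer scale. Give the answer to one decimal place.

-1.5°Rø

First in Celsius: 256.1 - 273.15 = -17.0500°C.
Linearly onto the Rømer scale: 7.5 + (-17.0500 / 100) × (60 - 7.5) = -1.5°Rø.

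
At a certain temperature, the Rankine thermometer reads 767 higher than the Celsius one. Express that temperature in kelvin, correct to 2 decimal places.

617.31 K

Let x be the Celsius reading; then the Rankine reading is 1.8·x + 491.67.
(1.8·x + 491.67) - x = 767  ⇒  (0.8)·x = 275.33  ⇒  x = 344.1625°C.
In kelvin: 344.1625 + 273.15 = 617.31 K.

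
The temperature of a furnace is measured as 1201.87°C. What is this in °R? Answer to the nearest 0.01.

2655.04°R

In Rankine: 1201.8700 × 1.8 + 491.67 = 2655.04°R.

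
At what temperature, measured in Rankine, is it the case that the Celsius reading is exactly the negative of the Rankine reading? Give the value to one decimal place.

175.6°R

Let R be the Rankine reading. The Celsius reading is C = 5/9·R - 273.15.
Require C = -1·R: 5/9·R - 273.15 = -1·R.
(14/9)·R = 273.15  ⇒  R = 175.6.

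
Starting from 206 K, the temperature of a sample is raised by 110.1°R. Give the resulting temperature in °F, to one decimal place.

Initial temperature in Celsius: 206 - 273.15 = -67.1500°C.
The 110.1°R change is an interval, so only the factor 5/9 applies: +110.1 × 5/9 = +61.1667°C.
Final Celsius temperature: -67.1500 + 61.1667 = -5.9833°C.
In Fahrenheit: -5.9833 × 1.8 + 32 = 21.2°F.

21.2°F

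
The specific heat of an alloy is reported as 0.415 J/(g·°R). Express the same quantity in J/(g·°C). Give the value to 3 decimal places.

0.747 J/(g·°C)

The quantity depends on a temperature interval, so only the ratio of degree sizes applies; the offset between the scales is irrelevant.
A change of 1°C is a change of 1.8°R, so per °C the value is 0.415 × 1.8 = 0.747.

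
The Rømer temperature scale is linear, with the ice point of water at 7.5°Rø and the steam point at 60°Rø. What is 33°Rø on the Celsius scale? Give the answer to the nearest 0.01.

Linear interpolation between the fixed points: C = (33 - 7.5) × 100 / (60 - 7.5) = 48.5714°C.

48.57°C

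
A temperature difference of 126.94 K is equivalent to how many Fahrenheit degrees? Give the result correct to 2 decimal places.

For a temperature interval the offset drops out; only the factor 1.8 applies.
126.94 × 1.8 = 228.49.

228.49°F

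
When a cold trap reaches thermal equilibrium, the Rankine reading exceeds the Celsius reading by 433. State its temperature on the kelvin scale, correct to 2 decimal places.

199.81 K

Let x be the Rankine reading; then the Celsius reading is 5/9·x - 273.15.
(5/9·x - 273.15) - x = -433  ⇒  (-4/9)·x = -159.85  ⇒  x = 359.6625°R.
In Celsius: (359.6625 - 491.67) × 5/9 = -73.3375°C.
In kelvin: -73.3375 + 273.15 = 199.81 K.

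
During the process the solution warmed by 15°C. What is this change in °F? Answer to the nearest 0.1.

An interval of 1°C corresponds to 1.8°F.
15 × 1.8 = 27.0.

27.0°F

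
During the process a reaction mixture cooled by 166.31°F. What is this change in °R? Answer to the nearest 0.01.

166.31°R

Fahrenheit and Rankine degrees are the same size, so the interval is unchanged: 166.31.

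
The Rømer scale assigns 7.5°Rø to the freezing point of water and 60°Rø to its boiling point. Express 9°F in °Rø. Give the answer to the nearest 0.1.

First in Celsius: (9 - 32) × 5/9 = -12.7778°C.
Linearly onto the Rømer scale: 7.5 + (-12.7778 / 100) × (60 - 7.5) = 0.8°Rø.

0.8°Rø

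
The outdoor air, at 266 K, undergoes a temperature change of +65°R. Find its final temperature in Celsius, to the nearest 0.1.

Initial temperature in Celsius: 266 - 273.15 = -7.1500°C.
The 65°R change is an interval, so only the factor 5/9 applies: +65 × 5/9 = +36.1111°C.
Final Celsius temperature: -7.1500 + 36.1111 = 28.9611°C.

29.0°C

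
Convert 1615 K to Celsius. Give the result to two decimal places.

1341.85°C

In Celsius: 1615 - 273.15 = 1341.8500°C.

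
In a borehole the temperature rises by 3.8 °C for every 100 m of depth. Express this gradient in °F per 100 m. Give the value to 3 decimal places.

6.840 °F/100 m

The quantity depends on a temperature interval, so only the ratio of degree sizes applies; the offset between the scales is irrelevant.
A change of 1°C is a change of 1.8°F, so 3.8 × 1.8 = 6.840.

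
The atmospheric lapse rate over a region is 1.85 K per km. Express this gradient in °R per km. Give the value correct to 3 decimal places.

3.330 °R/km

Since only a temperature interval is involved, the additive offset between the scales drops out.
A change of 1 K is a change of 1.8°R, so 1.85 × 1.8 = 3.330.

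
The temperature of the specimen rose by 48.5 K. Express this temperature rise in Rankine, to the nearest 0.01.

For a temperature interval the offset drops out; only the factor 1.8 applies.
48.5 × 1.8 = 87.30.

87.30°R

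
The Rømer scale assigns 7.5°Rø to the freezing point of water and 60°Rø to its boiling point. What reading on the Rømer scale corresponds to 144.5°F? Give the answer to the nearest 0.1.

40.3°Rø

First in Celsius: (144.5 - 32) × 5/9 = 62.5000°C.
Linearly onto the Rømer scale: 7.5 + (62.5000 / 100) × (60 - 7.5) = 40.3°Rø.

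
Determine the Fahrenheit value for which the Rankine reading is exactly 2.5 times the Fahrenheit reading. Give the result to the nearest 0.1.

306.4°F

Let F be the Fahrenheit reading. The Rankine reading is R = 1·F + 459.67.
Require R = 2.5·F: 1·F + 459.67 = 2.5·F.
(-1.5)·F = -459.67  ⇒  F = 306.4.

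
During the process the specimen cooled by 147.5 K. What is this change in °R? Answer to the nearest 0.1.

265.5°R

For a temperature interval the offset drops out; only the factor 1.8 applies.
147.5 × 1.8 = 265.5.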